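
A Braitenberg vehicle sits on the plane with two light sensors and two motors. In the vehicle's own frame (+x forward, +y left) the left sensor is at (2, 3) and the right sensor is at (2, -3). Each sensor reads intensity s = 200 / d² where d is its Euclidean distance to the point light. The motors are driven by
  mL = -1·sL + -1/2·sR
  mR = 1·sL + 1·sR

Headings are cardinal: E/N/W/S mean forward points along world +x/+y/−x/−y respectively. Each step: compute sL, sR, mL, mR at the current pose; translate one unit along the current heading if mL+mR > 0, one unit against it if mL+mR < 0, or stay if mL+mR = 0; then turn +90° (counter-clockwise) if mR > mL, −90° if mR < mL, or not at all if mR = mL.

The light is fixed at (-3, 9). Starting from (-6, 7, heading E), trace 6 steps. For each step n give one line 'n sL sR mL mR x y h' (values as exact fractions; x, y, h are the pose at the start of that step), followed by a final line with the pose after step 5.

n=0: pose=(-6,7,E); sL=100, sR=100/13; mL=-1350/13, mR=1400/13; mL+mR=50/13 → advance +1; mR−mL=2750/13 → turn +1·90°
n=1: pose=(-5,7,N); sL=8, sR=200; mL=-108, mR=208; mL+mR=100 → advance +1; mR−mL=316 → turn +1·90°
n=2: pose=(-5,8,W); sL=25/4, sR=10; mL=-45/4, mR=65/4; mL+mR=5 → advance +1; mR−mL=55/2 → turn +1·90°
n=3: pose=(-6,8,S); sL=200/9, sR=40/9; mL=-220/9, mR=80/3; mL+mR=20/9 → advance +1; mR−mL=460/9 → turn +1·90°
n=4: pose=(-6,7,E); sL=100, sR=100/13; mL=-1350/13, mR=1400/13; mL+mR=50/13 → advance +1; mR−mL=2750/13 → turn +1·90°
n=5: pose=(-5,7,N); sL=8, sR=200; mL=-108, mR=208; mL+mR=100 → advance +1; mR−mL=316 → turn +1·90°

0 100 100/13 -1350/13 1400/13 -6 7 E
1 8 200 -108 208 -5 7 N
2 25/4 10 -45/4 65/4 -5 8 W
3 200/9 40/9 -220/9 80/3 -6 8 S
4 100 100/13 -1350/13 1400/13 -6 7 E
5 8 200 -108 208 -5 7 N
final -5 8 W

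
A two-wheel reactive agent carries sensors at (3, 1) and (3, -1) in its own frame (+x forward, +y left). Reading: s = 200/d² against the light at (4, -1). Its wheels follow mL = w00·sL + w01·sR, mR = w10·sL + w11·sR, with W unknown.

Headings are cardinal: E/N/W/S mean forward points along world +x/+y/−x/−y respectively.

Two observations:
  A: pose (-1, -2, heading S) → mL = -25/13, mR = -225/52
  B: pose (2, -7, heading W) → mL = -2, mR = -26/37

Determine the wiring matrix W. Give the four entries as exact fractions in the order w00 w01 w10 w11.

0 -1/2 -1 1/2

obs A: pose=(-1,-2,S) → sL=25/4, sR=50/13, mL=-25/13, mR=-225/52
obs B: pose=(2,-7,W) → sL=100/37, sR=4, mL=-2, mR=-26/37
sensor matrix S = [[25/4, 50/13], [100/37, 4]]; det S = 7025/481
solve [mL_A; mL_B] = S·[w00; w01] and [mR_A; mR_B] = S·[w10; w11]:
  w00 = 0, w01 = -1/2, w10 = -1, w11 = 1/2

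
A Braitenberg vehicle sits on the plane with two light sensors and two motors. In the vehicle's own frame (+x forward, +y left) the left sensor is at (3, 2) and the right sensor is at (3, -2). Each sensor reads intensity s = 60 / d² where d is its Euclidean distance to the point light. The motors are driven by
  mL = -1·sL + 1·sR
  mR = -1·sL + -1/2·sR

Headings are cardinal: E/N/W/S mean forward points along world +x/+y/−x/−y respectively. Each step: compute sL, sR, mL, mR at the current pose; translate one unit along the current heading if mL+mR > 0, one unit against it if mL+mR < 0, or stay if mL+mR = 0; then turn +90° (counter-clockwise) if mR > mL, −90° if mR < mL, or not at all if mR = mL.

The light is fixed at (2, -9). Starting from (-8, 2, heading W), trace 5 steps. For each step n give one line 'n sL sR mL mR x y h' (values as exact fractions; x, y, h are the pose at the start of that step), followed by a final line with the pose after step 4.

0 6/25 30/169 -264/4225 -1389/4225 -8 2 W
1 60/317 12/49 864/15533 -4842/15533 -7 2 N
2 1/3 3/5 4/15 -19/30 -7 1 E
3 60/113 60/193 -4800/21809 -14970/21809 -8 1 S
4 6/25 30/169 -264/4225 -1389/4225 -8 2 W
final -7 2 N

n=0: pose=(-8,2,W); sL=6/25, sR=30/169; mL=-264/4225, mR=-1389/4225; mL+mR=-1653/4225 → advance -1; mR−mL=-45/169 → turn -1·90°
n=1: pose=(-7,2,N); sL=60/317, sR=12/49; mL=864/15533, mR=-4842/15533; mL+mR=-3978/15533 → advance -1; mR−mL=-18/49 → turn -1·90°
n=2: pose=(-7,1,E); sL=1/3, sR=3/5; mL=4/15, mR=-19/30; mL+mR=-11/30 → advance -1; mR−mL=-9/10 → turn -1·90°
n=3: pose=(-8,1,S); sL=60/113, sR=60/193; mL=-4800/21809, mR=-14970/21809; mL+mR=-19770/21809 → advance -1; mR−mL=-90/193 → turn -1·90°
n=4: pose=(-8,2,W); sL=6/25, sR=30/169; mL=-264/4225, mR=-1389/4225; mL+mR=-1653/4225 → advance -1; mR−mL=-45/169 → turn -1·90°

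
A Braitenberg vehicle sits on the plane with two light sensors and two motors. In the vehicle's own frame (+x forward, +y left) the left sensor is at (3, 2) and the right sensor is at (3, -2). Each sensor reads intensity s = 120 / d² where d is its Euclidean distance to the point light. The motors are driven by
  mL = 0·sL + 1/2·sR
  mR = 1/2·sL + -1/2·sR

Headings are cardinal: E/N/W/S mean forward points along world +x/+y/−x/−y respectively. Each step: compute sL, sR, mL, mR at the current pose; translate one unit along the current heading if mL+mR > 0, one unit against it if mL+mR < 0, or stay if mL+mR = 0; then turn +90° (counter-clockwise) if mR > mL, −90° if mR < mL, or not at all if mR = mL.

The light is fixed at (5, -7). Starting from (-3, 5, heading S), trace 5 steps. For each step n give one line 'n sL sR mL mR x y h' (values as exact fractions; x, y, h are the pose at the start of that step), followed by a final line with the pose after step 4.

0 40/39 120/181 60/181 1280/7059 -3 5 S
1 60/101 12/29 6/29 264/2929 -3 4 W
2 120/317 24/49 12/49 -864/15533 -4 4 N
3 15/29 15/17 15/34 -90/493 -4 5 E
4 40/39 120/181 60/181 1280/7059 -3 5 S
final -3 4 W

n=0: pose=(-3,5,S); sL=40/39, sR=120/181; mL=60/181, mR=1280/7059; mL+mR=20/39 → advance +1; mR−mL=-1060/7059 → turn -1·90°
n=1: pose=(-3,4,W); sL=60/101, sR=12/29; mL=6/29, mR=264/2929; mL+mR=30/101 → advance +1; mR−mL=-342/2929 → turn -1·90°
n=2: pose=(-4,4,N); sL=120/317, sR=24/49; mL=12/49, mR=-864/15533; mL+mR=60/317 → advance +1; mR−mL=-4668/15533 → turn -1·90°
n=3: pose=(-4,5,E); sL=15/29, sR=15/17; mL=15/34, mR=-90/493; mL+mR=15/58 → advance +1; mR−mL=-615/986 → turn -1·90°
n=4: pose=(-3,5,S); sL=40/39, sR=120/181; mL=60/181, mR=1280/7059; mL+mR=20/39 → advance +1; mR−mL=-1060/7059 → turn -1·90°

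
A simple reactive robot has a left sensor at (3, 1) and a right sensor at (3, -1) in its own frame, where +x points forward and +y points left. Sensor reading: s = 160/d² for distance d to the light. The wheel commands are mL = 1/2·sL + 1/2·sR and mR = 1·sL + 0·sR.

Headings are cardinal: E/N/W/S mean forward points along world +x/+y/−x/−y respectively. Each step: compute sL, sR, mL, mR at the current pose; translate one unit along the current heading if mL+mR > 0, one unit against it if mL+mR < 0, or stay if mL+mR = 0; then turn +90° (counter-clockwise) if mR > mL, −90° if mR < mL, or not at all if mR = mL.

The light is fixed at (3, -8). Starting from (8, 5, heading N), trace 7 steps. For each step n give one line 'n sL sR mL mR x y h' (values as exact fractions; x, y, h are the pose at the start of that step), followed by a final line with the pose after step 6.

0 10/17 40/73 705/1241 10/17 8 5 N
1 160/173 160/229 32160/39617 160/173 8 6 W
2 80/73 16/13 1104/949 80/73 7 6 S
3 32/29 160/197 5472/5713 32/29 7 5 W
4 40/29 20/13 550/377 40/29 6 5 S
5 160/121 160/169 23200/20449 160/121 6 4 W
6 16/9 80/41 688/369 16/9 5 4 S
final 5 3 W

n=0: pose=(8,5,N); sL=10/17, sR=40/73; mL=705/1241, mR=10/17; mL+mR=1435/1241 → advance +1; mR−mL=25/1241 → turn +1·90°
n=1: pose=(8,6,W); sL=160/173, sR=160/229; mL=32160/39617, mR=160/173; mL+mR=68800/39617 → advance +1; mR−mL=4480/39617 → turn +1·90°
n=2: pose=(7,6,S); sL=80/73, sR=16/13; mL=1104/949, mR=80/73; mL+mR=2144/949 → advance +1; mR−mL=-64/949 → turn -1·90°
n=3: pose=(7,5,W); sL=32/29, sR=160/197; mL=5472/5713, mR=32/29; mL+mR=11776/5713 → advance +1; mR−mL=832/5713 → turn +1·90°
n=4: pose=(6,5,S); sL=40/29, sR=20/13; mL=550/377, mR=40/29; mL+mR=1070/377 → advance +1; mR−mL=-30/377 → turn -1·90°
n=5: pose=(6,4,W); sL=160/121, sR=160/169; mL=23200/20449, mR=160/121; mL+mR=50240/20449 → advance +1; mR−mL=3840/20449 → turn +1·90°
n=6: pose=(5,4,S); sL=16/9, sR=80/41; mL=688/369, mR=16/9; mL+mR=448/123 → advance +1; mR−mL=-32/369 → turn -1·90°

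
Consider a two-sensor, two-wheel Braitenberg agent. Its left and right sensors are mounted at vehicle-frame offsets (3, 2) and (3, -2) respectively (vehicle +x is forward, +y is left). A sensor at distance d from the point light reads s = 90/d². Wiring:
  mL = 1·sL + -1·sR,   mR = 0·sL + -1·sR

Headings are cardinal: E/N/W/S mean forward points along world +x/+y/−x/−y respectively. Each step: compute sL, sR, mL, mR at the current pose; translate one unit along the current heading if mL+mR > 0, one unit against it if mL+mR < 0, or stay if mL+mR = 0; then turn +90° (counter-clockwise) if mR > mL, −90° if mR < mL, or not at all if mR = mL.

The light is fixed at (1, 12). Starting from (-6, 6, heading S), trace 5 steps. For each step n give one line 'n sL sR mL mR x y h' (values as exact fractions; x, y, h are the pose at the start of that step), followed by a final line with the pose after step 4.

n=0: pose=(-6,6,S); sL=45/53, sR=5/9; mL=140/477, mR=-5/9; mL+mR=-125/477 → advance -1; mR−mL=-45/53 → turn -1·90°
n=1: pose=(-6,7,W); sL=90/149, sR=90/109; mL=-3600/16241, mR=-90/109; mL+mR=-17010/16241 → advance -1; mR−mL=-90/149 → turn -1·90°
n=2: pose=(-5,7,N); sL=45/34, sR=9/2; mL=-54/17, mR=-9/2; mL+mR=-261/34 → advance -1; mR−mL=-45/34 → turn -1·90°
n=3: pose=(-5,6,E); sL=18/5, sR=90/73; mL=864/365, mR=-90/73; mL+mR=414/365 → advance +1; mR−mL=-18/5 → turn -1·90°
n=4: pose=(-4,6,S); sL=1, sR=9/13; mL=4/13, mR=-9/13; mL+mR=-5/13 → advance -1; mR−mL=-1 → turn -1·90°

0 45/53 5/9 140/477 -5/9 -6 6 S
1 90/149 90/109 -3600/16241 -90/109 -6 7 W
2 45/34 9/2 -54/17 -9/2 -5 7 N
3 18/5 90/73 864/365 -90/73 -5 6 E
4 1 9/13 4/13 -9/13 -4 6 S
final -4 7 W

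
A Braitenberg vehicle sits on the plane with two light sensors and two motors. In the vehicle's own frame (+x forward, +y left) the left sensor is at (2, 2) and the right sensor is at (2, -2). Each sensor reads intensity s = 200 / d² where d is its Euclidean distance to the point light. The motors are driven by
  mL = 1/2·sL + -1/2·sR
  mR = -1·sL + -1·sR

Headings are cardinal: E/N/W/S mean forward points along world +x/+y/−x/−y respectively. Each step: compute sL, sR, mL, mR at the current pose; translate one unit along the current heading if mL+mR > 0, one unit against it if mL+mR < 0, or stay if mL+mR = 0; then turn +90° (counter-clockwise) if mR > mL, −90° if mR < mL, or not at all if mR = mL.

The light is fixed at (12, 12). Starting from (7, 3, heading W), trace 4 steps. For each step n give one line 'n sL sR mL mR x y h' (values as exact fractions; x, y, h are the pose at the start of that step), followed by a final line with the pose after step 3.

0 20/17 100/49 -360/833 -2680/833 7 3 W
1 40/17 200/53 -640/901 -5520/901 8 3 N
2 50/17 50/37 500/629 -2700/629 8 2 E
3 200/153 200/193 4000/29529 -69200/29529 7 2 S
final 7 3 W

n=0: pose=(7,3,W); sL=20/17, sR=100/49; mL=-360/833, mR=-2680/833; mL+mR=-3040/833 → advance -1; mR−mL=-2320/833 → turn -1·90°
n=1: pose=(8,3,N); sL=40/17, sR=200/53; mL=-640/901, mR=-5520/901; mL+mR=-6160/901 → advance -1; mR−mL=-4880/901 → turn -1·90°
n=2: pose=(8,2,E); sL=50/17, sR=50/37; mL=500/629, mR=-2700/629; mL+mR=-2200/629 → advance -1; mR−mL=-3200/629 → turn -1·90°
n=3: pose=(7,2,S); sL=200/153, sR=200/193; mL=4000/29529, mR=-69200/29529; mL+mR=-65200/29529 → advance -1; mR−mL=-24400/9843 → turn -1·90°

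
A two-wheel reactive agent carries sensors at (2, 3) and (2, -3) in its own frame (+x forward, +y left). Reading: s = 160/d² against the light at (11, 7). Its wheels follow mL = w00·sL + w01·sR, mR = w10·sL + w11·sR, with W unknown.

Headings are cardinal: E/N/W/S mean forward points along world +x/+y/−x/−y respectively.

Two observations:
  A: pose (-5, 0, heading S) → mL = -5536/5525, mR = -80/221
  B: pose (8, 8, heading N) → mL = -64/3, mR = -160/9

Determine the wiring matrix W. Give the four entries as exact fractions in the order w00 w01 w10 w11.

obs A: pose=(-5,0,S) → sL=16/25, sR=80/221, mL=-5536/5525, mR=-80/221
obs B: pose=(8,8,N) → sL=32/9, sR=160/9, mL=-64/3, mR=-160/9
sensor matrix S = [[16/25, 80/221], [32/9, 160/9]]; det S = 100352/9945
solve [mL_A; mL_B] = S·[w00; w01] and [mR_A; mR_B] = S·[w10; w11]:
  w00 = -1, w01 = -1, w10 = 0, w11 = -1

-1 -1 0 -1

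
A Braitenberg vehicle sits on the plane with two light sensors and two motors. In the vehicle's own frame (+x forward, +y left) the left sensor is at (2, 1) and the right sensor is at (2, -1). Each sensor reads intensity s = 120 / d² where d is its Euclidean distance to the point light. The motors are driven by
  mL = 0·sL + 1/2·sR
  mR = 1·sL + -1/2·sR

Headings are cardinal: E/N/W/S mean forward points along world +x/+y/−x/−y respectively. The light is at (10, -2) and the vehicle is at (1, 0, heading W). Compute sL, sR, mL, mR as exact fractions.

60/61 12/13 6/13 414/793

left sensor world pos  = (-1, -1); dL² = 122
right sensor world pos = (-1, 1); dR² = 130
sL = 120/122 = 60/61
sR = 120/130 = 12/13
mL = 0·sL + 1/2·sR = 6/13
mR = 1·sL + -1/2·sR = 414/793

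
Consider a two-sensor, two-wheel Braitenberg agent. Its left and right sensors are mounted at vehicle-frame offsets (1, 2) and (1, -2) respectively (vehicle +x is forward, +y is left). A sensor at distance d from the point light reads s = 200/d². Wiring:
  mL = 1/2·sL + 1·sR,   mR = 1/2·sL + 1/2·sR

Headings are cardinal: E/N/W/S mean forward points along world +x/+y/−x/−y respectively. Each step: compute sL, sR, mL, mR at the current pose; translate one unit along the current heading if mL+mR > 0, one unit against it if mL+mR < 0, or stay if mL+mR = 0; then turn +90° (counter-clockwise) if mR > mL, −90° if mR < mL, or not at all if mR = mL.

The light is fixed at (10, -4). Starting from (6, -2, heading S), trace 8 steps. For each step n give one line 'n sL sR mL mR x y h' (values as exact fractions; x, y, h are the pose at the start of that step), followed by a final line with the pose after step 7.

n=0: pose=(6,-2,S); sL=40, sR=200/37; mL=940/37, mR=840/37; mL+mR=1780/37 → advance +1; mR−mL=-100/37 → turn -1·90°
n=1: pose=(6,-3,W); sL=100/13, sR=100/17; mL=2150/221, mR=1500/221; mL+mR=3650/221 → advance +1; mR−mL=-50/17 → turn -1·90°
n=2: pose=(5,-3,N); sL=200/53, sR=200/13; mL=11900/689, mR=6600/689; mL+mR=18500/689 → advance +1; mR−mL=-100/13 → turn -1·90°
n=3: pose=(5,-2,E); sL=25/4, sR=25/2; mL=125/8, mR=75/8; mL+mR=25 → advance +1; mR−mL=-25/4 → turn -1·90°
n=4: pose=(6,-2,S); sL=40, sR=200/37; mL=940/37, mR=840/37; mL+mR=1780/37 → advance +1; mR−mL=-100/37 → turn -1·90°
n=5: pose=(6,-3,W); sL=100/13, sR=100/17; mL=2150/221, mR=1500/221; mL+mR=3650/221 → advance +1; mR−mL=-50/17 → turn -1·90°
n=6: pose=(5,-3,N); sL=200/53, sR=200/13; mL=11900/689, mR=6600/689; mL+mR=18500/689 → advance +1; mR−mL=-100/13 → turn -1·90°
n=7: pose=(5,-2,E); sL=25/4, sR=25/2; mL=125/8, mR=75/8; mL+mR=25 → advance +1; mR−mL=-25/4 → turn -1·90°

0 40 200/37 940/37 840/37 6 -2 S
1 100/13 100/17 2150/221 1500/221 6 -3 W
2 200/53 200/13 11900/689 6600/689 5 -3 N
3 25/4 25/2 125/8 75/8 5 -2 E
4 40 200/37 940/37 840/37 6 -2 S
5 100/13 100/17 2150/221 1500/221 6 -3 W
6 200/53 200/13 11900/689 6600/689 5 -3 N
7 25/4 25/2 125/8 75/8 5 -2 E
final 6 -2 S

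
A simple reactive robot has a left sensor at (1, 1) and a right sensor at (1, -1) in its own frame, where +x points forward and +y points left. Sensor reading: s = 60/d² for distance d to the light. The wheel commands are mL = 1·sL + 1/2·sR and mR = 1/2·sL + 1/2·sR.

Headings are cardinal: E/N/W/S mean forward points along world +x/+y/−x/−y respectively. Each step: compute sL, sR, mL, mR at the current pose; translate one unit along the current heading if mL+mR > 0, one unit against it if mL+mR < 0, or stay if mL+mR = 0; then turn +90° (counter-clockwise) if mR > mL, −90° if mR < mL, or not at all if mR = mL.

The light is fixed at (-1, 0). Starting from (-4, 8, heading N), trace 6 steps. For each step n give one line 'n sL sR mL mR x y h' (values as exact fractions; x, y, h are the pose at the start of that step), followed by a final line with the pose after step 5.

0 60/97 12/17 1602/1649 1092/1649 -4 8 N
1 15/26 15/17 225/221 645/884 -4 9 E
2 12/13 60/73 1266/949 828/949 -3 9 S
3 30/29 2/3 119/87 74/87 -3 8 W
4 60/97 12/17 1602/1649 1092/1649 -4 8 N
5 15/26 15/17 225/221 645/884 -4 9 E
final -3 9 S

n=0: pose=(-4,8,N); sL=60/97, sR=12/17; mL=1602/1649, mR=1092/1649; mL+mR=2694/1649 → advance +1; mR−mL=-30/97 → turn -1·90°
n=1: pose=(-4,9,E); sL=15/26, sR=15/17; mL=225/221, mR=645/884; mL+mR=1545/884 → advance +1; mR−mL=-15/52 → turn -1·90°
n=2: pose=(-3,9,S); sL=12/13, sR=60/73; mL=1266/949, mR=828/949; mL+mR=2094/949 → advance +1; mR−mL=-6/13 → turn -1·90°
n=3: pose=(-3,8,W); sL=30/29, sR=2/3; mL=119/87, mR=74/87; mL+mR=193/87 → advance +1; mR−mL=-15/29 → turn -1·90°
n=4: pose=(-4,8,N); sL=60/97, sR=12/17; mL=1602/1649, mR=1092/1649; mL+mR=2694/1649 → advance +1; mR−mL=-30/97 → turn -1·90°
n=5: pose=(-4,9,E); sL=15/26, sR=15/17; mL=225/221, mR=645/884; mL+mR=1545/884 → advance +1; mR−mL=-15/52 → turn -1·90°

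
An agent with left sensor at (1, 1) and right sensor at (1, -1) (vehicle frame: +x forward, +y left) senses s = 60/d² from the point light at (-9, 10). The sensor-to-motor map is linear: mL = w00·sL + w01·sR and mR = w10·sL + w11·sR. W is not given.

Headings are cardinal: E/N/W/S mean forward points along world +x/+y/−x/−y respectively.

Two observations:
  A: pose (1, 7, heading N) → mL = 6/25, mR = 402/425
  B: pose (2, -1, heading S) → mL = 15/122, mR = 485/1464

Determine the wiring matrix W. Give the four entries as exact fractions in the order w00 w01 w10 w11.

0 1/2 1 1/2

obs A: pose=(1,7,N) → sL=12/17, sR=12/25, mL=6/25, mR=402/425
obs B: pose=(2,-1,S) → sL=5/24, sR=15/61, mL=15/122, mR=485/1464
sensor matrix S = [[12/17, 12/25], [5/24, 15/61]]; det S = 763/10370
solve [mL_A; mL_B] = S·[w00; w01] and [mR_A; mR_B] = S·[w10; w11]:
  w00 = 0, w01 = 1/2, w10 = 1, w11 = 1/2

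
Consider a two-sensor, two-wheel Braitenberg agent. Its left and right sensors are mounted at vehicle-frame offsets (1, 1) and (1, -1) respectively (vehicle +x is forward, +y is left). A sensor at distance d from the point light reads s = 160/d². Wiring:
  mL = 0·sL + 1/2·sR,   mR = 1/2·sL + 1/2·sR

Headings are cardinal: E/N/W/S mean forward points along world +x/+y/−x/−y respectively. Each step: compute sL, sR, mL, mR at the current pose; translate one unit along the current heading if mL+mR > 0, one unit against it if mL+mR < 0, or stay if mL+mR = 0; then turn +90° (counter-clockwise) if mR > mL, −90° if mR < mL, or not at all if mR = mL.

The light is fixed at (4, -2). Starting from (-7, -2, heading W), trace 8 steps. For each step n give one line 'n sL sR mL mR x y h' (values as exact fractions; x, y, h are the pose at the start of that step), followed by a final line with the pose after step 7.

0 32/29 32/29 16/29 32/29 -7 -2 W
1 80/61 16/17 8/17 1168/1037 -8 -2 S
2 160/121 32/25 16/25 3936/3025 -8 -3 E
3 10/9 8/5 4/5 61/45 -7 -3 N
4 32/29 32/29 16/29 32/29 -7 -2 W
5 80/61 16/17 8/17 1168/1037 -8 -2 S
6 160/121 32/25 16/25 3936/3025 -8 -3 E
7 10/9 8/5 4/5 61/45 -7 -3 N
final -7 -2 W

n=0: pose=(-7,-2,W); sL=32/29, sR=32/29; mL=16/29, mR=32/29; mL+mR=48/29 → advance +1; mR−mL=16/29 → turn +1·90°
n=1: pose=(-8,-2,S); sL=80/61, sR=16/17; mL=8/17, mR=1168/1037; mL+mR=1656/1037 → advance +1; mR−mL=40/61 → turn +1·90°
n=2: pose=(-8,-3,E); sL=160/121, sR=32/25; mL=16/25, mR=3936/3025; mL+mR=5872/3025 → advance +1; mR−mL=80/121 → turn +1·90°
n=3: pose=(-7,-3,N); sL=10/9, sR=8/5; mL=4/5, mR=61/45; mL+mR=97/45 → advance +1; mR−mL=5/9 → turn +1·90°
n=4: pose=(-7,-2,W); sL=32/29, sR=32/29; mL=16/29, mR=32/29; mL+mR=48/29 → advance +1; mR−mL=16/29 → turn +1·90°
n=5: pose=(-8,-2,S); sL=80/61, sR=16/17; mL=8/17, mR=1168/1037; mL+mR=1656/1037 → advance +1; mR−mL=40/61 → turn +1·90°
n=6: pose=(-8,-3,E); sL=160/121, sR=32/25; mL=16/25, mR=3936/3025; mL+mR=5872/3025 → advance +1; mR−mL=80/121 → turn +1·90°
n=7: pose=(-7,-3,N); sL=10/9, sR=8/5; mL=4/5, mR=61/45; mL+mR=97/45 → advance +1; mR−mL=5/9 → turn +1·90°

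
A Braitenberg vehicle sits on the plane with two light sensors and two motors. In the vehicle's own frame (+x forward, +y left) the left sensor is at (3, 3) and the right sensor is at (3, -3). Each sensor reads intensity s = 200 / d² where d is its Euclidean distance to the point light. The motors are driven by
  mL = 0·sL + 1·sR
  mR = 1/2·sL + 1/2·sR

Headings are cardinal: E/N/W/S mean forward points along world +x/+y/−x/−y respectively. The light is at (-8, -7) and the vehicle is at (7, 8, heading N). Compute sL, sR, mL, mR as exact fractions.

50/117 25/81 25/81 775/2106

left sensor world pos  = (4, 11); dL² = 468
right sensor world pos = (10, 11); dR² = 648
sL = 200/468 = 50/117
sR = 200/648 = 25/81
mL = 0·sL + 1·sR = 25/81
mR = 1/2·sL + 1/2·sR = 775/2106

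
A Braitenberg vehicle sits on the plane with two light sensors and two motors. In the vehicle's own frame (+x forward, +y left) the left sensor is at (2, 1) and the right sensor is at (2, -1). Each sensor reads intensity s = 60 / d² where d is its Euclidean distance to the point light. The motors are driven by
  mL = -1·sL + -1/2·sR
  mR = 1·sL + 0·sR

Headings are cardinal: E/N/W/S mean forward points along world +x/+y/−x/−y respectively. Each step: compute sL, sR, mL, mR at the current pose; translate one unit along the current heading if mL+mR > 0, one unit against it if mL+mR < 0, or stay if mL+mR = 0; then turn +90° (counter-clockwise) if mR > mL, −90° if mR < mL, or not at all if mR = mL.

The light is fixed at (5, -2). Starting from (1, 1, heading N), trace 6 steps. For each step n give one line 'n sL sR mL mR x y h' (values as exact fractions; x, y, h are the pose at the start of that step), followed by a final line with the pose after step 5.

0 6/5 30/17 -177/85 6/5 1 1 N
1 60/37 4/3 -254/111 60/37 1 0 W
2 15 15/4 -135/8 15 2 0 S
3 60/17 12 -162/17 60/17 2 1 E
4 6/5 30/17 -177/85 6/5 1 1 N
5 60/37 4/3 -254/111 60/37 1 0 W
final 2 0 S

n=0: pose=(1,1,N); sL=6/5, sR=30/17; mL=-177/85, mR=6/5; mL+mR=-15/17 → advance -1; mR−mL=279/85 → turn +1·90°
n=1: pose=(1,0,W); sL=60/37, sR=4/3; mL=-254/111, mR=60/37; mL+mR=-2/3 → advance -1; mR−mL=434/111 → turn +1·90°
n=2: pose=(2,0,S); sL=15, sR=15/4; mL=-135/8, mR=15; mL+mR=-15/8 → advance -1; mR−mL=255/8 → turn +1·90°
n=3: pose=(2,1,E); sL=60/17, sR=12; mL=-162/17, mR=60/17; mL+mR=-6 → advance -1; mR−mL=222/17 → turn +1·90°
n=4: pose=(1,1,N); sL=6/5, sR=30/17; mL=-177/85, mR=6/5; mL+mR=-15/17 → advance -1; mR−mL=279/85 → turn +1·90°
n=5: pose=(1,0,W); sL=60/37, sR=4/3; mL=-254/111, mR=60/37; mL+mR=-2/3 → advance -1; mR−mL=434/111 → turn +1·90°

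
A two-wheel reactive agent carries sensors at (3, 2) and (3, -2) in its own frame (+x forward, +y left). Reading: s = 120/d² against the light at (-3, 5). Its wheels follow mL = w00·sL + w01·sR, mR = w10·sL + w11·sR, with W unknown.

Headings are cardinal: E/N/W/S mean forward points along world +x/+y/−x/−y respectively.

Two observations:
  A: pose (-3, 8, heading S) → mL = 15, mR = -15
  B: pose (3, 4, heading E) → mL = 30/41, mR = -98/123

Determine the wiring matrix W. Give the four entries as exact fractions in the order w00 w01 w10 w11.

1/2 0 -1 1/2

obs A: pose=(-3,8,S) → sL=30, sR=30, mL=15, mR=-15
obs B: pose=(3,4,E) → sL=60/41, sR=4/3, mL=30/41, mR=-98/123
sensor matrix S = [[30, 30], [60/41, 4/3]]; det S = -160/41
solve [mL_A; mL_B] = S·[w00; w01] and [mR_A; mR_B] = S·[w10; w11]:
  w00 = 1/2, w01 = 0, w10 = -1, w11 = 1/2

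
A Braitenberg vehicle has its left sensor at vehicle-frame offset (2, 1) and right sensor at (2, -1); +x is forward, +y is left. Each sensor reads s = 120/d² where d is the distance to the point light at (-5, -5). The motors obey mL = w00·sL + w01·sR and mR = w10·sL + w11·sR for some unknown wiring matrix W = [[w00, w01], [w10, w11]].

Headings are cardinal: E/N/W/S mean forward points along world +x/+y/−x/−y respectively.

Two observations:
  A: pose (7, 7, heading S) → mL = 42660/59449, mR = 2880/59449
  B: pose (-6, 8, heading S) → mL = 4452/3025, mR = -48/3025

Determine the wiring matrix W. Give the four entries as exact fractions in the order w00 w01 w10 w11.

obs A: pose=(7,7,S) → sL=120/269, sR=120/221, mL=42660/59449, mR=2880/59449
obs B: pose=(-6,8,S) → sL=120/121, sR=24/25, mL=4452/3025, mR=-48/3025
sensor matrix S = [[120/269, 120/221], [120/121, 24/25]]; det S = -3965184/35966645
solve [mL_A; mL_B] = S·[w00; w01] and [mR_A; mR_B] = S·[w10; w11]:
  w00 = 1, w01 = 1/2, w10 = -1/2, w11 = 1/2

1 1/2 -1/2 1/2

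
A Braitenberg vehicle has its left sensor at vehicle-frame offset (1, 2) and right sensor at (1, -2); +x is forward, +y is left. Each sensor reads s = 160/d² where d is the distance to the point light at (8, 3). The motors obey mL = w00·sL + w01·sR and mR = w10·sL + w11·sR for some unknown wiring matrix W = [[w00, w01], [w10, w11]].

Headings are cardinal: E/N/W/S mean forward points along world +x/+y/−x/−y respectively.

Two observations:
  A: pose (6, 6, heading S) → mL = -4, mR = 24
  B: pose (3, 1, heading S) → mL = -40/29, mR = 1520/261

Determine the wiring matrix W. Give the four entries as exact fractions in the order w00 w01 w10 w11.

obs A: pose=(6,6,S) → sL=40, sR=8, mL=-4, mR=24
obs B: pose=(3,1,S) → sL=80/9, sR=80/29, mL=-40/29, mR=1520/261
sensor matrix S = [[40, 8], [80/9, 80/29]]; det S = 10240/261
solve [mL_A; mL_B] = S·[w00; w01] and [mR_A; mR_B] = S·[w10; w11]:
  w00 = 0, w01 = -1/2, w10 = 1/2, w11 = 1/2

0 -1/2 1/2 1/2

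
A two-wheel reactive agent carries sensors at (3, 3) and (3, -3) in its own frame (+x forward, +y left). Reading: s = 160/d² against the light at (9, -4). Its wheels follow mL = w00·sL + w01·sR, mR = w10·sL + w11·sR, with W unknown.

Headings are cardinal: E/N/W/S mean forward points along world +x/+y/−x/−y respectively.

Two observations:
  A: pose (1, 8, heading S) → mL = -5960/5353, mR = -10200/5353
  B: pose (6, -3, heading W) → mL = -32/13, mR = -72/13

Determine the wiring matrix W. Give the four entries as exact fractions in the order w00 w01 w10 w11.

-1 1/2 -1 -1/2

obs A: pose=(1,8,S) → sL=80/53, sR=80/101, mL=-5960/5353, mR=-10200/5353
obs B: pose=(6,-3,W) → sL=4, sR=40/13, mL=-32/13, mR=-72/13
sensor matrix S = [[80/53, 80/101], [4, 40/13]]; det S = 102720/69589
solve [mL_A; mL_B] = S·[w00; w01] and [mR_A; mR_B] = S·[w10; w11]:
  w00 = -1, w01 = 1/2, w10 = -1, w11 = -1/2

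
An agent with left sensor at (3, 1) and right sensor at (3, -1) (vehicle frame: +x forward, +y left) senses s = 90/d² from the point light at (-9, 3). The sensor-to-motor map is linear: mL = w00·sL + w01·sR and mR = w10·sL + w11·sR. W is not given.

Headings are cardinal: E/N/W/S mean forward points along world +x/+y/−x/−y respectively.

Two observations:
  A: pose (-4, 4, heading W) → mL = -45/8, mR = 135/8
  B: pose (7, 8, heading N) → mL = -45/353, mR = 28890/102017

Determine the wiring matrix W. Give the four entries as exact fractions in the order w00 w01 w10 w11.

obs A: pose=(-4,4,W) → sL=45/2, sR=45/4, mL=-45/8, mR=135/8
obs B: pose=(7,8,N) → sL=90/289, sR=90/353, mL=-45/353, mR=28890/102017
sensor matrix S = [[45/2, 45/4], [90/289, 90/353]]; det S = 455625/204034
solve [mL_A; mL_B] = S·[w00; w01] and [mR_A; mR_B] = S·[w10; w11]:
  w00 = 0, w01 = -1/2, w10 = 1/2, w11 = 1/2

0 -1/2 1/2 1/2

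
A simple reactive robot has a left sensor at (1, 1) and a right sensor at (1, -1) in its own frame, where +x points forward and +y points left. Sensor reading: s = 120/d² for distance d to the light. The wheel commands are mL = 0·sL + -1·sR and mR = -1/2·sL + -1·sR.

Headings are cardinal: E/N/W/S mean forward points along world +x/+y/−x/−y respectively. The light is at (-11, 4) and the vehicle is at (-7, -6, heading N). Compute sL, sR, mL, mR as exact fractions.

4/3 60/53 -60/53 -286/159

left sensor world pos  = (-8, -5); dL² = 90
right sensor world pos = (-6, -5); dR² = 106
sL = 120/90 = 4/3
sR = 120/106 = 60/53
mL = 0·sL + -1·sR = -60/53
mR = -1/2·sL + -1·sR = -286/159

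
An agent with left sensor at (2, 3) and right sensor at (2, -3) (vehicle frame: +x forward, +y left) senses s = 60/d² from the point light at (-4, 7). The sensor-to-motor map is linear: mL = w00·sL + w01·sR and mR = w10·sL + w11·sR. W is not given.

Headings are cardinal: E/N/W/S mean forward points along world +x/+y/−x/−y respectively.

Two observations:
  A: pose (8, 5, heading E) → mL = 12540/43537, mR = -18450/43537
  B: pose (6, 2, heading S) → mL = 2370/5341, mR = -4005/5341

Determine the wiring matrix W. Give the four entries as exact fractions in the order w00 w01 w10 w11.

obs A: pose=(8,5,E) → sL=60/197, sR=60/221, mL=12540/43537, mR=-18450/43537
obs B: pose=(6,2,S) → sL=30/109, sR=30/49, mL=2370/5341, mR=-4005/5341
sensor matrix S = [[60/197, 60/221], [30/109, 30/49]]; det S = 25984800/232531117
solve [mL_A; mL_B] = S·[w00; w01] and [mR_A; mR_B] = S·[w10; w11]:
  w00 = 1/2, w01 = 1/2, w10 = -1/2, w11 = -1

1/2 1/2 -1/2 -1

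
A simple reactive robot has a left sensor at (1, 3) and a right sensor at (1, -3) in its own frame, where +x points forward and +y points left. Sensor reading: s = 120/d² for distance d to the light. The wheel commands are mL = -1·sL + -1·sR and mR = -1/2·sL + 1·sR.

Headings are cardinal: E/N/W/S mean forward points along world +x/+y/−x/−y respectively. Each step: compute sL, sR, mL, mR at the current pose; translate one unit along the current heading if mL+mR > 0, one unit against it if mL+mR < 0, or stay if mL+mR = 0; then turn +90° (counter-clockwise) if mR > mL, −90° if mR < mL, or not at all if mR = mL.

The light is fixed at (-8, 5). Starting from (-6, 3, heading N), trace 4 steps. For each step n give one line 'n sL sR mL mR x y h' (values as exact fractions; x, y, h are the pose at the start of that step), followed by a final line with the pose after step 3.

n=0: pose=(-6,3,N); sL=60, sR=60/13; mL=-840/13, mR=-330/13; mL+mR=-90 → advance -1; mR−mL=510/13 → turn +1·90°
n=1: pose=(-6,2,W); sL=120/37, sR=120; mL=-4560/37, mR=4380/37; mL+mR=-180/37 → advance -1; mR−mL=8940/37 → turn +1·90°
n=2: pose=(-5,2,S); sL=30/13, sR=15/2; mL=-255/26, mR=165/26; mL+mR=-45/13 → advance -1; mR−mL=210/13 → turn +1·90°
n=3: pose=(-5,3,E); sL=120/17, sR=120/41; mL=-6960/697, mR=-420/697; mL+mR=-180/17 → advance -1; mR−mL=6540/697 → turn +1·90°

0 60 60/13 -840/13 -330/13 -6 3 N
1 120/37 120 -4560/37 4380/37 -6 2 W
2 30/13 15/2 -255/26 165/26 -5 2 S
3 120/17 120/41 -6960/697 -420/697 -5 3 E
final -6 3 N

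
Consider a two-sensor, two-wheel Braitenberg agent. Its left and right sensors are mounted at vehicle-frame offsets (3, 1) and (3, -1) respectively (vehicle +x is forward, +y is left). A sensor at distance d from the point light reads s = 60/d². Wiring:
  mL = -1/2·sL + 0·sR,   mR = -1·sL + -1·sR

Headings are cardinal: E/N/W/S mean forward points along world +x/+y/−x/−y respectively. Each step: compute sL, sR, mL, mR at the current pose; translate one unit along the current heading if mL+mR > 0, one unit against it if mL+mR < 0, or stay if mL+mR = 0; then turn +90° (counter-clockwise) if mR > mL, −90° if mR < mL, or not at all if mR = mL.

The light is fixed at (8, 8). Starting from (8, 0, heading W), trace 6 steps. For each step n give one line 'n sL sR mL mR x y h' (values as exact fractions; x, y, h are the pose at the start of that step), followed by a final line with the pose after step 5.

0 2/3 30/29 -1/3 -148/87 8 0 W
1 12/5 60/29 -6/5 -648/145 9 0 N
2 3/4 15/29 -3/8 -147/116 9 -1 E
3 12/29 12/29 -6/29 -24/29 8 -1 S
4 2/3 30/29 -1/3 -148/87 8 0 W
5 12/5 60/29 -6/5 -648/145 9 0 N
final 9 -1 E

n=0: pose=(8,0,W); sL=2/3, sR=30/29; mL=-1/3, mR=-148/87; mL+mR=-59/29 → advance -1; mR−mL=-119/87 → turn -1·90°
n=1: pose=(9,0,N); sL=12/5, sR=60/29; mL=-6/5, mR=-648/145; mL+mR=-822/145 → advance -1; mR−mL=-474/145 → turn -1·90°
n=2: pose=(9,-1,E); sL=3/4, sR=15/29; mL=-3/8, mR=-147/116; mL+mR=-381/232 → advance -1; mR−mL=-207/232 → turn -1·90°
n=3: pose=(8,-1,S); sL=12/29, sR=12/29; mL=-6/29, mR=-24/29; mL+mR=-30/29 → advance -1; mR−mL=-18/29 → turn -1·90°
n=4: pose=(8,0,W); sL=2/3, sR=30/29; mL=-1/3, mR=-148/87; mL+mR=-59/29 → advance -1; mR−mL=-119/87 → turn -1·90°
n=5: pose=(9,0,N); sL=12/5, sR=60/29; mL=-6/5, mR=-648/145; mL+mR=-822/145 → advance -1; mR−mL=-474/145 → turn -1·90°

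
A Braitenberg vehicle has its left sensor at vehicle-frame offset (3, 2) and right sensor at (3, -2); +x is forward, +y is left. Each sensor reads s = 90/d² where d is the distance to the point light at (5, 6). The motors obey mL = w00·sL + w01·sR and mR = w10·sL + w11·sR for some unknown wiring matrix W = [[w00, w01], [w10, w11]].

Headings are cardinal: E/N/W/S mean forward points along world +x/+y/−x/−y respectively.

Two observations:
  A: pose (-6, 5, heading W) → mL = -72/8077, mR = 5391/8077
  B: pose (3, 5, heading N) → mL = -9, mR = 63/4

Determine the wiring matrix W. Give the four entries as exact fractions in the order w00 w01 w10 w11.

1/2 -1/2 1 1/2

obs A: pose=(-6,5,W) → sL=18/41, sR=90/197, mL=-72/8077, mR=5391/8077
obs B: pose=(3,5,N) → sL=9/2, sR=45/2, mL=-9, mR=63/4
sensor matrix S = [[18/41, 90/197], [9/2, 45/2]]; det S = 63180/8077
solve [mL_A; mL_B] = S·[w00; w01] and [mR_A; mR_B] = S·[w10; w11]:
  w00 = 1/2, w01 = -1/2, w10 = 1, w11 = 1/2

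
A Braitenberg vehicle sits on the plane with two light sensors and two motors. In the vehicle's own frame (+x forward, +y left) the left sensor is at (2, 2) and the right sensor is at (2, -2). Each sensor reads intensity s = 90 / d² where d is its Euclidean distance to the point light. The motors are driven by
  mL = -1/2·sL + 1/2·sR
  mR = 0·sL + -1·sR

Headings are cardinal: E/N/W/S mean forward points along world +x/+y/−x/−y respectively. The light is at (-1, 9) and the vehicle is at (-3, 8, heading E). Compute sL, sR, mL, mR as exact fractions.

left sensor world pos  = (-1, 10); dL² = 1
right sensor world pos = (-1, 6); dR² = 9
sL = 90/1 = 90
sR = 90/9 = 10
mL = -1/2·sL + 1/2·sR = -40
mR = 0·sL + -1·sR = -10

90 10 -40 -10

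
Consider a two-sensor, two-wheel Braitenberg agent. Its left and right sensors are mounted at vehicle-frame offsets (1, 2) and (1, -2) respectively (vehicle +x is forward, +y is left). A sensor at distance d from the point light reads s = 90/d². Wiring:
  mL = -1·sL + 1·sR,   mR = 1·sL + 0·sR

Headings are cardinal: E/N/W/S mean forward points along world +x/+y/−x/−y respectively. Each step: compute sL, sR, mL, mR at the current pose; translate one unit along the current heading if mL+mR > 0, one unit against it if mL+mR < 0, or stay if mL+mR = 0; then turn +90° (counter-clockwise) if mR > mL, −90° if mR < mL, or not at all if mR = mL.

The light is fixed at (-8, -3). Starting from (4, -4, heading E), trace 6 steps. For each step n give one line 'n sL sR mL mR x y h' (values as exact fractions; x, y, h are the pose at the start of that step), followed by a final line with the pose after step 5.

n=0: pose=(4,-4,E); sL=9/17, sR=45/89; mL=-36/1513, mR=9/17; mL+mR=45/89 → advance +1; mR−mL=837/1513 → turn +1·90°
n=1: pose=(5,-4,N); sL=90/121, sR=2/5; mL=-208/605, mR=90/121; mL+mR=2/5 → advance +1; mR−mL=658/605 → turn +1·90°
n=2: pose=(5,-3,W); sL=45/74, sR=45/74; mL=0, mR=45/74; mL+mR=45/74 → advance +1; mR−mL=45/74 → turn +1·90°
n=3: pose=(4,-3,S); sL=90/197, sR=90/101; mL=8640/19897, mR=90/197; mL+mR=90/101 → advance +1; mR−mL=450/19897 → turn +1·90°
n=4: pose=(4,-4,E); sL=9/17, sR=45/89; mL=-36/1513, mR=9/17; mL+mR=45/89 → advance +1; mR−mL=837/1513 → turn +1·90°
n=5: pose=(5,-4,N); sL=90/121, sR=2/5; mL=-208/605, mR=90/121; mL+mR=2/5 → advance +1; mR−mL=658/605 → turn +1·90°

0 9/17 45/89 -36/1513 9/17 4 -4 E
1 90/121 2/5 -208/605 90/121 5 -4 N
2 45/74 45/74 0 45/74 5 -3 W
3 90/197 90/101 8640/19897 90/197 4 -3 S
4 9/17 45/89 -36/1513 9/17 4 -4 E
5 90/121 2/5 -208/605 90/121 5 -4 N
final 5 -3 W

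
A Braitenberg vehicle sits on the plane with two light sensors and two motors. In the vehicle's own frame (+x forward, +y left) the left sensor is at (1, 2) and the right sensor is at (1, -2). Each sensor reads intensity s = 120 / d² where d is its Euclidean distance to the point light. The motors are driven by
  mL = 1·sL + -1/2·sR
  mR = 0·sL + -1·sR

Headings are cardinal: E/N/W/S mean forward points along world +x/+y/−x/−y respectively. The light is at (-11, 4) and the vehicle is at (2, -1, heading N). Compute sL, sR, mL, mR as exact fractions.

120/137 120/241 20700/33017 -120/241

left sensor world pos  = (0, 0); dL² = 137
right sensor world pos = (4, 0); dR² = 241
sL = 120/137 = 120/137
sR = 120/241 = 120/241
mL = 1·sL + -1/2·sR = 20700/33017
mR = 0·sL + -1·sR = -120/241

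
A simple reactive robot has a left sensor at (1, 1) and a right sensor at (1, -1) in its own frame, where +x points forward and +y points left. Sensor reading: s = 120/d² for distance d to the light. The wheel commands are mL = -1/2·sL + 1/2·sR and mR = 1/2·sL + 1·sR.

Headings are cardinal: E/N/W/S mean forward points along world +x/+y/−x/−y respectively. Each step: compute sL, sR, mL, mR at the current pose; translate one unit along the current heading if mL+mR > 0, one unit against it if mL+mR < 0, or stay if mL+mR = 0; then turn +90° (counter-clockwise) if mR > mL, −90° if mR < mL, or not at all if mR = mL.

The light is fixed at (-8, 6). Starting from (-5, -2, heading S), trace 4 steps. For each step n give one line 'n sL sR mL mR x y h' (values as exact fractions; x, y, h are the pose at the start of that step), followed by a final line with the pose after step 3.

0 120/97 24/17 144/1649 3348/1649 -5 -2 S
1 3/2 30/29 -27/116 207/116 -5 -3 E
2 120/73 120/89 -960/6497 14100/6497 -4 -3 N
3 4/3 60/29 32/87 238/87 -4 -2 W
final -5 -2 S

n=0: pose=(-5,-2,S); sL=120/97, sR=24/17; mL=144/1649, mR=3348/1649; mL+mR=36/17 → advance +1; mR−mL=3204/1649 → turn +1·90°
n=1: pose=(-5,-3,E); sL=3/2, sR=30/29; mL=-27/116, mR=207/116; mL+mR=45/29 → advance +1; mR−mL=117/58 → turn +1·90°
n=2: pose=(-4,-3,N); sL=120/73, sR=120/89; mL=-960/6497, mR=14100/6497; mL+mR=180/89 → advance +1; mR−mL=15060/6497 → turn +1·90°
n=3: pose=(-4,-2,W); sL=4/3, sR=60/29; mL=32/87, mR=238/87; mL+mR=90/29 → advance +1; mR−mL=206/87 → turn +1·90°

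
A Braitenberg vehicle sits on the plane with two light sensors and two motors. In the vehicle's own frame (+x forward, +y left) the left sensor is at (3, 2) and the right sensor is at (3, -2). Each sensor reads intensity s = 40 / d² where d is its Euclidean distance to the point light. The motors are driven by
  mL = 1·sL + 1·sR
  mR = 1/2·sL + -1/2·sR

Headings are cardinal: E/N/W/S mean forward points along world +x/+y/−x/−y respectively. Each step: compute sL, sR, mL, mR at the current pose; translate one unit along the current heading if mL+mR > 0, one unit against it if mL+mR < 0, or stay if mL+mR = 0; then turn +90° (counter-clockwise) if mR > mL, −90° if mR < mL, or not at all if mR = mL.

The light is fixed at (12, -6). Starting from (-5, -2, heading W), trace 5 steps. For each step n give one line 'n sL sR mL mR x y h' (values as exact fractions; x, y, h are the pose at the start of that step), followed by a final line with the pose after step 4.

n=0: pose=(-5,-2,W); sL=10/101, sR=10/109; mL=2100/11009, mR=40/11009; mL+mR=2140/11009 → advance +1; mR−mL=-2060/11009 → turn -1·90°
n=1: pose=(-6,-2,N); sL=40/449, sR=8/61; mL=6032/27389, mR=-576/27389; mL+mR=5456/27389 → advance +1; mR−mL=-6608/27389 → turn -1·90°
n=2: pose=(-6,-1,E); sL=20/137, sR=20/117; mL=5080/16029, mR=-200/16029; mL+mR=4880/16029 → advance +1; mR−mL=-1760/5343 → turn -1·90°
n=3: pose=(-5,-1,S); sL=40/229, sR=8/73; mL=4752/16717, mR=544/16717; mL+mR=5296/16717 → advance +1; mR−mL=-4208/16717 → turn -1·90°
n=4: pose=(-5,-2,W); sL=10/101, sR=10/109; mL=2100/11009, mR=40/11009; mL+mR=2140/11009 → advance +1; mR−mL=-2060/11009 → turn -1·90°

0 10/101 10/109 2100/11009 40/11009 -5 -2 W
1 40/449 8/61 6032/27389 -576/27389 -6 -2 N
2 20/137 20/117 5080/16029 -200/16029 -6 -1 E
3 40/229 8/73 4752/16717 544/16717 -5 -1 S
4 10/101 10/109 2100/11009 40/11009 -5 -2 W
final -6 -2 N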